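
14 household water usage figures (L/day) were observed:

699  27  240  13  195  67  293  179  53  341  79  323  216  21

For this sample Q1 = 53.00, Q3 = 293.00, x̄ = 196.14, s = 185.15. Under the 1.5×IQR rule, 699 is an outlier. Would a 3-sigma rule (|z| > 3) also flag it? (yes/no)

no

z = (699 − 196.14) / 185.15 = 2.72.
|z| = 2.72 ≤ 3.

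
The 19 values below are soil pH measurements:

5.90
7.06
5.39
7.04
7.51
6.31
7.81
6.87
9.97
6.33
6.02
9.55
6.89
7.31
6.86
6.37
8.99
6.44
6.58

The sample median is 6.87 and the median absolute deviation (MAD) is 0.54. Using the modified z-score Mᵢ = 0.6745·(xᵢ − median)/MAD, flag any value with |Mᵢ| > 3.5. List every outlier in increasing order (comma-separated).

9.97

|Mᵢ| > 3.5 ⇔ |xᵢ − 6.87| > 3.5·0.54/0.6745 = 2.80.
So outliers lie outside [4.07, 9.67].
9.97: M = 3.87 → outlier.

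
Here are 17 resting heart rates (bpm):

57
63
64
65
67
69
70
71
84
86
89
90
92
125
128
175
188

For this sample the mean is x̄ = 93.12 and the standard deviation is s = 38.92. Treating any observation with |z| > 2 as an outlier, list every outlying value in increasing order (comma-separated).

175, 188

Cutoffs at x̄ ± 2s: 93.12 ± 2·38.92 = [15.28, 170.96].
175: z = 2.10, |z| > 2 → outlier.
188: z = 2.44, |z| > 2 → outlier.
Every other value lies within [15.28, 170.96].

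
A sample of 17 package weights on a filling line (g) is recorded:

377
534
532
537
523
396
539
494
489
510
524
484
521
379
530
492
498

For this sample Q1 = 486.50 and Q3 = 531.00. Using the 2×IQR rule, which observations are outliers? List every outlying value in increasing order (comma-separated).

IQR = Q3 − Q1 = 531.00 − 486.50 = 44.50.
Lower fence = Q1 − 2·IQR = 486.50 − 89.00 = 397.50.
Upper fence = Q3 + 2·IQR = 531.00 + 89.00 = 620.00.
377 < 397.50 → outlier.
379 < 397.50 → outlier.
396 < 397.50 → outlier.
All remaining values lie within [397.50, 620.00].

377, 379, 396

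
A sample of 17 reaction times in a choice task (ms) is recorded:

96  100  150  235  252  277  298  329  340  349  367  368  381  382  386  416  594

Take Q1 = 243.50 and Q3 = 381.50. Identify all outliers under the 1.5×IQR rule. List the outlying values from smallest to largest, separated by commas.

IQR = Q3 − Q1 = 381.50 − 243.50 = 138.00.
Lower fence = Q1 − 1.5·IQR = 243.50 − 207.00 = 36.50.
Upper fence = Q3 + 1.5·IQR = 381.50 + 207.00 = 588.50.
594 > 588.50 → outlier.
All remaining values lie within [36.50, 588.50].

594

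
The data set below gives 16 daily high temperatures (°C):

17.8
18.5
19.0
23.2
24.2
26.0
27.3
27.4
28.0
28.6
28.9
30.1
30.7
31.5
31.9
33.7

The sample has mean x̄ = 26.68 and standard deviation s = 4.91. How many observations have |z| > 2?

Cutoffs: x̄ ± 2s = [16.86, 36.50].
Every value lies within the cutoffs.

0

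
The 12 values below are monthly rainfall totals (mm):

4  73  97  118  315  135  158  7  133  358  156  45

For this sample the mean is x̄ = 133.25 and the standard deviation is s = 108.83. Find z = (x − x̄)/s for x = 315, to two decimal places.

1.67

z = (315 − 133.25) / 108.83 = 1.67.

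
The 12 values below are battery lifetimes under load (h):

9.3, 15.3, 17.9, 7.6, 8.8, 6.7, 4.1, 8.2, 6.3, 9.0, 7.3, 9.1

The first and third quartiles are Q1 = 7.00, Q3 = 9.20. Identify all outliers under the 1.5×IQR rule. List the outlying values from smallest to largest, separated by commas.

15.3, 17.9

IQR = Q3 − Q1 = 9.20 − 7.00 = 2.20.
Lower fence = Q1 − 1.5·IQR = 7.00 − 3.30 = 3.70.
Upper fence = Q3 + 1.5·IQR = 9.20 + 3.30 = 12.50.
15.3 > 12.50 → outlier.
17.9 > 12.50 → outlier.
All remaining values lie within [3.70, 12.50].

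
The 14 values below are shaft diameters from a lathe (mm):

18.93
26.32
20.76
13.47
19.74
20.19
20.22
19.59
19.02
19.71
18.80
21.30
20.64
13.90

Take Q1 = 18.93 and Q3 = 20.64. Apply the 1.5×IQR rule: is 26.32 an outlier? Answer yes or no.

yes

IQR = Q3 − Q1 = 20.64 − 18.93 = 1.71.
Lower fence = Q1 − 1.5·IQR = 18.93 − 2.565 = 16.365.
Upper fence = Q3 + 1.5·IQR = 20.64 + 2.565 = 23.205.
26.32 lies above the upper fence.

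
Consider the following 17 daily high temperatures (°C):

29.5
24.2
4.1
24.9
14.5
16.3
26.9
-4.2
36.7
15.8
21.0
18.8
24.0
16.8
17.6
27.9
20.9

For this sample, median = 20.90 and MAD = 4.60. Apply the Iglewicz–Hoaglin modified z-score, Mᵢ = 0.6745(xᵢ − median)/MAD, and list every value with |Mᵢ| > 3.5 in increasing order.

|Mᵢ| > 3.5 ⇔ |xᵢ − 20.90| > 3.5·4.60/0.6745 = 23.87.
So outliers lie outside [-2.97, 44.77].
-4.2: M = -3.68 → outlier.

-4.2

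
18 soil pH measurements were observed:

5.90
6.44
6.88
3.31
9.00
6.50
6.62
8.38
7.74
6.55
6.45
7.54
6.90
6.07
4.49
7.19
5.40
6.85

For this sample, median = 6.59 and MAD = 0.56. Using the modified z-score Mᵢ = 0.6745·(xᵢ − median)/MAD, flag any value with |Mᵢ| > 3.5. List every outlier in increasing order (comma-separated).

3.31

|Mᵢ| > 3.5 ⇔ |xᵢ − 6.59| > 3.5·0.56/0.6745 = 2.91.
So outliers lie outside [3.68, 9.50].
3.31: M = -3.95 → outlier.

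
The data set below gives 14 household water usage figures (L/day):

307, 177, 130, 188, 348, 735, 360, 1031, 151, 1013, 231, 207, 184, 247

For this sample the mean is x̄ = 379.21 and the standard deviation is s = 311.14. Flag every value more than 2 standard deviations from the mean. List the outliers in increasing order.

1013, 1031

Cutoffs at x̄ ± 2s: 379.21 ± 2·311.14 = [-243.07, 1001.49].
1013: z = 2.04, |z| > 2 → outlier.
1031: z = 2.09, |z| > 2 → outlier.
Every other value lies within [-243.07, 1001.49].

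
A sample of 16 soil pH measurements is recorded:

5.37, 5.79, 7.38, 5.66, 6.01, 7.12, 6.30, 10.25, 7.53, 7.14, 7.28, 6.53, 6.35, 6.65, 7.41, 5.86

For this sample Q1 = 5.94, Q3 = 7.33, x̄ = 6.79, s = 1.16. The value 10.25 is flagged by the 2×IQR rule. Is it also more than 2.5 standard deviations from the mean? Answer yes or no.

yes

z = (10.25 − 6.79) / 1.16 = 2.98.
|z| = 2.98 > 2.5.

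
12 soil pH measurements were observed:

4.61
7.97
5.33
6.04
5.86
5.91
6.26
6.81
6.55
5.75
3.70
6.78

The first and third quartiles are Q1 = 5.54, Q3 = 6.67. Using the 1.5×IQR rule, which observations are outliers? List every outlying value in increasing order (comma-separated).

3.70

IQR = Q3 − Q1 = 6.67 − 5.54 = 1.13.
Lower fence = Q1 − 1.5·IQR = 5.54 − 1.695 = 3.845.
Upper fence = Q3 + 1.5·IQR = 6.67 + 1.695 = 8.365.
3.70 < 3.845 → outlier.
All remaining values lie within [3.845, 8.365].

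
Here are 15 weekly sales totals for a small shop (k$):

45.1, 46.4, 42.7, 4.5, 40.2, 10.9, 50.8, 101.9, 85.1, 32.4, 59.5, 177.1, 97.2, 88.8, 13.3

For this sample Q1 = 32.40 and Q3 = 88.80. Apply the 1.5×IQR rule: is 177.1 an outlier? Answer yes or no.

yes

IQR = Q3 − Q1 = 88.80 − 32.40 = 56.40.
Lower fence = Q1 − 1.5·IQR = 32.40 − 84.60 = -52.20.
Upper fence = Q3 + 1.5·IQR = 88.80 + 84.60 = 173.40.
177.1 lies above the upper fence.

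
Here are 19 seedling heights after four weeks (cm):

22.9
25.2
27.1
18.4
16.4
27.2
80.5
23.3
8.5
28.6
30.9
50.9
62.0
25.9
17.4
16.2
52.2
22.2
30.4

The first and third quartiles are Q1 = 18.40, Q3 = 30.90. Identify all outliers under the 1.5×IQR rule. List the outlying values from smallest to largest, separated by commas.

50.9, 52.2, 62.0, 80.5

IQR = Q3 − Q1 = 30.90 − 18.40 = 12.50.
Lower fence = Q1 − 1.5·IQR = 18.40 − 18.75 = -0.35.
Upper fence = Q3 + 1.5·IQR = 30.90 + 18.75 = 49.65.
50.9 > 49.65 → outlier.
52.2 > 49.65 → outlier.
62.0 > 49.65 → outlier.
80.5 > 49.65 → outlier.
All remaining values lie within [-0.35, 49.65].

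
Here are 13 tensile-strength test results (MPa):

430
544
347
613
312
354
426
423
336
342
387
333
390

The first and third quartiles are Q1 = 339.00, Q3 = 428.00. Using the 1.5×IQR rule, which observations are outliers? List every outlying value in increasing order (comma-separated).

613

IQR = Q3 − Q1 = 428.00 − 339.00 = 89.00.
Lower fence = Q1 − 1.5·IQR = 339.00 − 133.50 = 205.50.
Upper fence = Q3 + 1.5·IQR = 428.00 + 133.50 = 561.50.
613 > 561.50 → outlier.
All remaining values lie within [205.50, 561.50].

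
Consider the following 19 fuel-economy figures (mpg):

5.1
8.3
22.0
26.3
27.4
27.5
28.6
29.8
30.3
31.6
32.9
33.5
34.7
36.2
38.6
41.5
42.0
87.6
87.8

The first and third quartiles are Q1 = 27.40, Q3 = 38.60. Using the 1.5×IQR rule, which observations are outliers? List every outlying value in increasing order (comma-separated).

5.1, 8.3, 87.6, 87.8

IQR = Q3 − Q1 = 38.60 − 27.40 = 11.20.
Lower fence = Q1 − 1.5·IQR = 27.40 − 16.80 = 10.60.
Upper fence = Q3 + 1.5·IQR = 38.60 + 16.80 = 55.40.
5.1 < 10.60 → outlier.
8.3 < 10.60 → outlier.
87.6 > 55.40 → outlier.
87.8 > 55.40 → outlier.
All remaining values lie within [10.60, 55.40].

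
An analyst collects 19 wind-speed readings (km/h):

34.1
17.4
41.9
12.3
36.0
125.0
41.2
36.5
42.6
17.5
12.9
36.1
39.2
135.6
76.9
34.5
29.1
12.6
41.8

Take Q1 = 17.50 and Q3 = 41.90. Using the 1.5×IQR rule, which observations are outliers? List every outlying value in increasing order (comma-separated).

125.0, 135.6

IQR = Q3 − Q1 = 41.90 − 17.50 = 24.40.
Lower fence = Q1 − 1.5·IQR = 17.50 − 36.60 = -19.10.
Upper fence = Q3 + 1.5·IQR = 41.90 + 36.60 = 78.50.
125.0 > 78.50 → outlier.
135.6 > 78.50 → outlier.
All remaining values lie within [-19.10, 78.50].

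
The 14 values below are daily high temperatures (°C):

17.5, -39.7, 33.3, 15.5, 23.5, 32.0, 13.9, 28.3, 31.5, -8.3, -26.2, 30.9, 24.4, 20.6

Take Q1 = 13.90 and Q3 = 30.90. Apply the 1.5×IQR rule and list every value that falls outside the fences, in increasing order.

-39.7, -26.2

IQR = Q3 − Q1 = 30.90 − 13.90 = 17.00.
Lower fence = Q1 − 1.5·IQR = 13.90 − 25.50 = -11.60.
Upper fence = Q3 + 1.5·IQR = 30.90 + 25.50 = 56.40.
-39.7 < -11.60 → outlier.
-26.2 < -11.60 → outlier.
All remaining values lie within [-11.60, 56.40].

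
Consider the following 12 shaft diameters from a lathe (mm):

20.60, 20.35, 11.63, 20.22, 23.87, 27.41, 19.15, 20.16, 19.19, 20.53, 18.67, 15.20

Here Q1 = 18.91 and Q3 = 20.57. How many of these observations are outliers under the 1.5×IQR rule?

4

IQR = 1.66; fences at 18.91 − 2.49 = 16.42 and 20.57 + 2.49 = 23.06.
Outside the cutoffs: 11.63, 15.20, 23.87, 27.41.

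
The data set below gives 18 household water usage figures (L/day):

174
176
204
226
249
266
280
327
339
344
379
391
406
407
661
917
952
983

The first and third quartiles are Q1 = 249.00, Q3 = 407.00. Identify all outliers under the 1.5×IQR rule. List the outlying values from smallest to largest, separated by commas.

IQR = Q3 − Q1 = 407.00 − 249.00 = 158.00.
Lower fence = Q1 − 1.5·IQR = 249.00 − 237.00 = 12.00.
Upper fence = Q3 + 1.5·IQR = 407.00 + 237.00 = 644.00.
661 > 644.00 → outlier.
917 > 644.00 → outlier.
952 > 644.00 → outlier.
983 > 644.00 → outlier.
All remaining values lie within [12.00, 644.00].

661, 917, 952, 983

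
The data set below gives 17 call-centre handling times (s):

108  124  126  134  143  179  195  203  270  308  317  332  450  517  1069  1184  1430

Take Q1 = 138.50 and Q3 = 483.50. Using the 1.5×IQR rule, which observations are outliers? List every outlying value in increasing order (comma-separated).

IQR = Q3 − Q1 = 483.50 − 138.50 = 345.00.
Lower fence = Q1 − 1.5·IQR = 138.50 − 517.50 = -379.00.
Upper fence = Q3 + 1.5·IQR = 483.50 + 517.50 = 1001.00.
1069 > 1001.00 → outlier.
1184 > 1001.00 → outlier.
1430 > 1001.00 → outlier.
All remaining values lie within [-379.00, 1001.00].

1069, 1184, 1430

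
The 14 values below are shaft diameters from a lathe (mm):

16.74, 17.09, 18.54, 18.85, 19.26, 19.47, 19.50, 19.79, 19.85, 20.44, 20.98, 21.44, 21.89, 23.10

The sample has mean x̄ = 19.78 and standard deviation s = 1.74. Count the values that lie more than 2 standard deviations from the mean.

Cutoffs: x̄ ± 2s = [16.30, 23.26].
Every value lies within the cutoffs.

0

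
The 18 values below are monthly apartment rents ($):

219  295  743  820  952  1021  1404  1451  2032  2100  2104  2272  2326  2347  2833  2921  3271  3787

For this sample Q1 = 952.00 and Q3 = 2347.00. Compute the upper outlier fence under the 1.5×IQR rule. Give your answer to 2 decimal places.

IQR = Q3 − Q1 = 2347.00 − 952.00 = 1395.00.
Lower fence = Q1 − 1.5·IQR = 952.00 − 2092.50 = -1140.50.
Upper fence = Q3 + 1.5·IQR = 2347.00 + 2092.50 = 4439.50.

4439.50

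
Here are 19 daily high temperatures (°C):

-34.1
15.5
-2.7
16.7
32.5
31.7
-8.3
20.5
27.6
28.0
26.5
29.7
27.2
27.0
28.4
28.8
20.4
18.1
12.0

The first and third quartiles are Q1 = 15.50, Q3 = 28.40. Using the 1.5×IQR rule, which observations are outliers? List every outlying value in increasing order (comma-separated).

IQR = Q3 − Q1 = 28.40 − 15.50 = 12.90.
Lower fence = Q1 − 1.5·IQR = 15.50 − 19.35 = -3.85.
Upper fence = Q3 + 1.5·IQR = 28.40 + 19.35 = 47.75.
-34.1 < -3.85 → outlier.
-8.3 < -3.85 → outlier.
All remaining values lie within [-3.85, 47.75].

-34.1, -8.3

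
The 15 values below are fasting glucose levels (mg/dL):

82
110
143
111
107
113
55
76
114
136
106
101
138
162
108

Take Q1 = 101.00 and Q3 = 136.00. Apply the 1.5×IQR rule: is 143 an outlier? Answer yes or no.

IQR = Q3 − Q1 = 136.00 − 101.00 = 35.00.
Lower fence = Q1 − 1.5·IQR = 101.00 − 52.50 = 48.50.
Upper fence = Q3 + 1.5·IQR = 136.00 + 52.50 = 188.50.
143 lies within [48.50, 188.50].

no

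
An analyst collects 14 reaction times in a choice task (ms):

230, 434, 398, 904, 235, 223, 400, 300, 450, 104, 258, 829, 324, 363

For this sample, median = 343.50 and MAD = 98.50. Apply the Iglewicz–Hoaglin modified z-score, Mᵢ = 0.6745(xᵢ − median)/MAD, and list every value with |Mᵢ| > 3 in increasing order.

|Mᵢ| > 3 ⇔ |xᵢ − 343.50| > 3·98.50/0.6745 = 438.10.
So outliers lie outside [-94.60, 781.60].
829: M = 3.32 → outlier.
904: M = 3.84 → outlier.

829, 904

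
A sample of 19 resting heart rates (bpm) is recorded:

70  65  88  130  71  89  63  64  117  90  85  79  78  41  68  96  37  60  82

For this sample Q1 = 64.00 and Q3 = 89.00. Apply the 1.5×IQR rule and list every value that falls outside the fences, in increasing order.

IQR = Q3 − Q1 = 89.00 − 64.00 = 25.00.
Lower fence = Q1 − 1.5·IQR = 64.00 − 37.50 = 26.50.
Upper fence = Q3 + 1.5·IQR = 89.00 + 37.50 = 126.50.
130 > 126.50 → outlier.
All remaining values lie within [26.50, 126.50].

130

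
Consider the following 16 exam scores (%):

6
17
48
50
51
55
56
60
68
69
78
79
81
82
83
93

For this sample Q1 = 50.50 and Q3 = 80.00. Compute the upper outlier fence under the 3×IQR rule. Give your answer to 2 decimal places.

IQR = Q3 − Q1 = 80.00 − 50.50 = 29.50.
Lower fence = Q1 − 3·IQR = 50.50 − 88.50 = -38.00.
Upper fence = Q3 + 3·IQR = 80.00 + 88.50 = 168.50.

168.50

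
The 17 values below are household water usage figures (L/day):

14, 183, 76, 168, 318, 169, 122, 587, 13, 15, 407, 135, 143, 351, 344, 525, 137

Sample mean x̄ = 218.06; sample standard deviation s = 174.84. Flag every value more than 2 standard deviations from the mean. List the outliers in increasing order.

Cutoffs at x̄ ± 2s: 218.06 ± 2·174.84 = [-131.62, 567.74].
587: z = 2.11, |z| > 2 → outlier.
Every other value lies within [-131.62, 567.74].

587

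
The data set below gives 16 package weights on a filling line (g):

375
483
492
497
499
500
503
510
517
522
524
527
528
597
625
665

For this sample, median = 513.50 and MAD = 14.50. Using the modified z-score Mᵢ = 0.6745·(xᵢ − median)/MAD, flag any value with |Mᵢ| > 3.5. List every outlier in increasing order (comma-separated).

|Mᵢ| > 3.5 ⇔ |xᵢ − 513.50| > 3.5·14.50/0.6745 = 75.24.
So outliers lie outside [438.26, 588.74].
375: M = -6.44 → outlier.
597: M = 3.88 → outlier.
625: M = 5.19 → outlier.
665: M = 7.05 → outlier.

375, 597, 625, 665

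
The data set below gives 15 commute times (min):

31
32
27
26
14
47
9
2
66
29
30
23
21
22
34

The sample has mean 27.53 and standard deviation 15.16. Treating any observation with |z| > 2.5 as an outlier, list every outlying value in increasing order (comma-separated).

Cutoffs at x̄ ± 2.5s: 27.53 ± 2.5·15.16 = [-10.37, 65.43].
66: z = 2.54, |z| > 2.5 → outlier.
Every other value lies within [-10.37, 65.43].

66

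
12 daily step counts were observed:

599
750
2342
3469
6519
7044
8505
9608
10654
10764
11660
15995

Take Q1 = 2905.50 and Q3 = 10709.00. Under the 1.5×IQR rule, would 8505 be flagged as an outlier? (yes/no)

IQR = Q3 − Q1 = 10709.00 − 2905.50 = 7803.50.
Lower fence = Q1 − 1.5·IQR = 2905.50 − 11705.25 = -8799.75.
Upper fence = Q3 + 1.5·IQR = 10709.00 + 11705.25 = 22414.25.
8505 lies within [-8799.75, 22414.25].

no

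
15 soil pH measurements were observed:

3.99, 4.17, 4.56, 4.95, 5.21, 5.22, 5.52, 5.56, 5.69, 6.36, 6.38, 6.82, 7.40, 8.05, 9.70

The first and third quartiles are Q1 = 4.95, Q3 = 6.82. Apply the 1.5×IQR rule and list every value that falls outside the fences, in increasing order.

IQR = Q3 − Q1 = 6.82 − 4.95 = 1.87.
Lower fence = Q1 − 1.5·IQR = 4.95 − 2.805 = 2.145.
Upper fence = Q3 + 1.5·IQR = 6.82 + 2.805 = 9.625.
9.70 > 9.625 → outlier.
All remaining values lie within [2.145, 9.625].

9.70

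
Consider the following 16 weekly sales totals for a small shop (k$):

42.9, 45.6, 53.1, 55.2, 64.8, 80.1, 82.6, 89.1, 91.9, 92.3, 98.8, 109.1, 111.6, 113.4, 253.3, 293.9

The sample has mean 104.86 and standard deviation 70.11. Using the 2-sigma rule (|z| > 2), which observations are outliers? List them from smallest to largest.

253.3, 293.9

Cutoffs at x̄ ± 2s: 104.86 ± 2·70.11 = [-35.36, 245.08].
253.3: z = 2.12, |z| > 2 → outlier.
293.9: z = 2.70, |z| > 2 → outlier.
Every other value lies within [-35.36, 245.08].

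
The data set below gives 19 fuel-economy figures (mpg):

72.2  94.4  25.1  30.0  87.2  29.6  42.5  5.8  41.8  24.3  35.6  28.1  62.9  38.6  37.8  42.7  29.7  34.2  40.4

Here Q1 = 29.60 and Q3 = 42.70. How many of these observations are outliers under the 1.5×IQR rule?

IQR = 13.10; fences at 29.60 − 19.65 = 9.95 and 42.70 + 19.65 = 62.35.
Outside the cutoffs: 5.8, 62.9, 72.2, 87.2, 94.4.

5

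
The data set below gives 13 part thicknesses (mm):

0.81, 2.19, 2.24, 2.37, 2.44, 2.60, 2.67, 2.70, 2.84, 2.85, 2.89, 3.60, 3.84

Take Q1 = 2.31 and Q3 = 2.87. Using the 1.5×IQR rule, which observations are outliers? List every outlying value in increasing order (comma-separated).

IQR = Q3 − Q1 = 2.87 − 2.31 = 0.56.
Lower fence = Q1 − 1.5·IQR = 2.31 − 0.84 = 1.47.
Upper fence = Q3 + 1.5·IQR = 2.87 + 0.84 = 3.71.
0.81 < 1.47 → outlier.
3.84 > 3.71 → outlier.
All remaining values lie within [1.47, 3.71].

0.81, 3.84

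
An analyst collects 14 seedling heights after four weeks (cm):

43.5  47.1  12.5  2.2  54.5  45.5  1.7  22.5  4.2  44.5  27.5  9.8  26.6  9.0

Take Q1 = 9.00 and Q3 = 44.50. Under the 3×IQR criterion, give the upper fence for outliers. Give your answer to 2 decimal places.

151.00

IQR = Q3 − Q1 = 44.50 − 9.00 = 35.50.
Lower fence = Q1 − 3·IQR = 9.00 − 106.50 = -97.50.
Upper fence = Q3 + 3·IQR = 44.50 + 106.50 = 151.00.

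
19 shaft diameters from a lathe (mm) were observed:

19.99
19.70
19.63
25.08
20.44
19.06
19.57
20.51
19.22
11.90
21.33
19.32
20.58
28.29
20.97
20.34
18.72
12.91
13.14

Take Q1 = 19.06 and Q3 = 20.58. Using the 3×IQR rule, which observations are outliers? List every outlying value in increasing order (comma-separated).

IQR = Q3 − Q1 = 20.58 − 19.06 = 1.52.
Lower fence = Q1 − 3·IQR = 19.06 − 4.56 = 14.50.
Upper fence = Q3 + 3·IQR = 20.58 + 4.56 = 25.14.
11.90 < 14.50 → outlier.
12.91 < 14.50 → outlier.
13.14 < 14.50 → outlier.
28.29 > 25.14 → outlier.
All remaining values lie within [14.50, 25.14].

11.90, 12.91, 13.14, 28.29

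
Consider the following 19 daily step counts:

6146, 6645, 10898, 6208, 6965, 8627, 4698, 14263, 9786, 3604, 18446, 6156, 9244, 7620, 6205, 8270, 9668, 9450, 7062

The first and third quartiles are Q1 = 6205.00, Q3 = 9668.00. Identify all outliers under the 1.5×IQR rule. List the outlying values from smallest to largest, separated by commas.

18446

IQR = Q3 − Q1 = 9668.00 − 6205.00 = 3463.00.
Lower fence = Q1 − 1.5·IQR = 6205.00 − 5194.50 = 1010.50.
Upper fence = Q3 + 1.5·IQR = 9668.00 + 5194.50 = 14862.50.
18446 > 14862.50 → outlier.
All remaining values lie within [1010.50, 14862.50].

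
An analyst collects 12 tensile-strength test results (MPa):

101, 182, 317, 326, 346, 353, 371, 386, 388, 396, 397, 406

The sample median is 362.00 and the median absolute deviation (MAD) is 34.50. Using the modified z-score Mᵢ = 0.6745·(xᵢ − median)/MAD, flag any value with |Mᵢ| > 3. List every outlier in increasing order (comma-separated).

101, 182

|Mᵢ| > 3 ⇔ |xᵢ − 362.00| > 3·34.50/0.6745 = 153.45.
So outliers lie outside [208.55, 515.45].
101: M = -5.10 → outlier.
182: M = -3.52 → outlier.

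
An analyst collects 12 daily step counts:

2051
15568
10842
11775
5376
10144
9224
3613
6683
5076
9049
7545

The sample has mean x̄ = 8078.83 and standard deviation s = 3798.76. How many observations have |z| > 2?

Cutoffs: x̄ ± 2s = [481.31, 15676.35].
Every value lies within the cutoffs.

0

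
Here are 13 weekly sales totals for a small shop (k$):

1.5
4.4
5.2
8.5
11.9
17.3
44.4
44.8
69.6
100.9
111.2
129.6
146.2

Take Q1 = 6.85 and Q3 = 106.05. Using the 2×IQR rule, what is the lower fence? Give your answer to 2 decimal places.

-191.55

IQR = Q3 − Q1 = 106.05 − 6.85 = 99.20.
Lower fence = Q1 − 2·IQR = 6.85 − 198.40 = -191.55.
Upper fence = Q3 + 2·IQR = 106.05 + 198.40 = 304.45.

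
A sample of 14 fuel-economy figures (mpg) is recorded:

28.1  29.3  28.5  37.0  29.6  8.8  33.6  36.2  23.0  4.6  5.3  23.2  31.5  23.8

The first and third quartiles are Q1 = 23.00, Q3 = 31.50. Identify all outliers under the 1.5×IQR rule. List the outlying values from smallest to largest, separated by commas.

IQR = Q3 − Q1 = 31.50 − 23.00 = 8.50.
Lower fence = Q1 − 1.5·IQR = 23.00 − 12.75 = 10.25.
Upper fence = Q3 + 1.5·IQR = 31.50 + 12.75 = 44.25.
4.6 < 10.25 → outlier.
5.3 < 10.25 → outlier.
8.8 < 10.25 → outlier.
All remaining values lie within [10.25, 44.25].

4.6, 5.3, 8.8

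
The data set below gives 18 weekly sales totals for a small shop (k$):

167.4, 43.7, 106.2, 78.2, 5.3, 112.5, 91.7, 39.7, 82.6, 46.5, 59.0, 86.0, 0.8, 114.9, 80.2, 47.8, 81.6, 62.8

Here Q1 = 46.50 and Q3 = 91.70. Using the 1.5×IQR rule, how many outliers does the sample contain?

1

IQR = 45.20; fences at 46.50 − 67.80 = -21.30 and 91.70 + 67.80 = 159.50.
Outside the cutoffs: 167.4.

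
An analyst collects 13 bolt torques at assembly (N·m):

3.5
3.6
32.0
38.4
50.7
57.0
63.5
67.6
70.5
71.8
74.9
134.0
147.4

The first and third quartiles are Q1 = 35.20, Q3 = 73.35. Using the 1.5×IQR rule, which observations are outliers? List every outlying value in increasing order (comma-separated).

134.0, 147.4

IQR = Q3 − Q1 = 73.35 − 35.20 = 38.15.
Lower fence = Q1 − 1.5·IQR = 35.20 − 57.225 = -22.025.
Upper fence = Q3 + 1.5·IQR = 73.35 + 57.225 = 130.575.
134.0 > 130.575 → outlier.
147.4 > 130.575 → outlier.
All remaining values lie within [-22.025, 130.575].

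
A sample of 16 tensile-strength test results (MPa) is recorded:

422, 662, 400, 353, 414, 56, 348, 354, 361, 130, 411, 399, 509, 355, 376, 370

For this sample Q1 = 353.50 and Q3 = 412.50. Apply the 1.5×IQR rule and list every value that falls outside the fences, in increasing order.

56, 130, 509, 662

IQR = Q3 − Q1 = 412.50 − 353.50 = 59.00.
Lower fence = Q1 − 1.5·IQR = 353.50 − 88.50 = 265.00.
Upper fence = Q3 + 1.5·IQR = 412.50 + 88.50 = 501.00.
56 < 265.00 → outlier.
130 < 265.00 → outlier.
509 > 501.00 → outlier.
662 > 501.00 → outlier.
All remaining values lie within [265.00, 501.00].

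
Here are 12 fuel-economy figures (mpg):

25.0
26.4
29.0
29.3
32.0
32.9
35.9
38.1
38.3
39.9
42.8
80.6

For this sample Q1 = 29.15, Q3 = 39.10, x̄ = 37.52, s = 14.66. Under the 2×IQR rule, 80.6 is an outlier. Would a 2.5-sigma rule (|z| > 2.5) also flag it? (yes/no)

yes

z = (80.6 − 37.52) / 14.66 = 2.94.
|z| = 2.94 > 2.5.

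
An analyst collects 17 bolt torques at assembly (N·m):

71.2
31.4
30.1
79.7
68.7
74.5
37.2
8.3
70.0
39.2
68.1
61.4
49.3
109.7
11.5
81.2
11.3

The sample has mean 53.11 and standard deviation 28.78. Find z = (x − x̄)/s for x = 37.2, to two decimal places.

z = (37.2 − 53.11) / 28.78 = -0.55.

-0.55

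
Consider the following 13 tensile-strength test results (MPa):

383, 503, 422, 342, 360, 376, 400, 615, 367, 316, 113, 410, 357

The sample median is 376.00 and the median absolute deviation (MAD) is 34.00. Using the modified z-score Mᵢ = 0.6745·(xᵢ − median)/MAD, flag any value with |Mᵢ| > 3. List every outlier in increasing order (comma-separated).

113, 615

|Mᵢ| > 3 ⇔ |xᵢ − 376.00| > 3·34.00/0.6745 = 151.22.
So outliers lie outside [224.78, 527.22].
113: M = -5.22 → outlier.
615: M = 4.74 → outlier.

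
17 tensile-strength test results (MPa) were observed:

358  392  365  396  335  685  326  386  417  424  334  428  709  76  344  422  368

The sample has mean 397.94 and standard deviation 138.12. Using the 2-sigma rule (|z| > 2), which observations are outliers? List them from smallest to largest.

76, 685, 709

Cutoffs at x̄ ± 2s: 397.94 ± 2·138.12 = [121.70, 674.18].
76: z = -2.33, |z| > 2 → outlier.
685: z = 2.08, |z| > 2 → outlier.
709: z = 2.25, |z| > 2 → outlier.
Every other value lies within [121.70, 674.18].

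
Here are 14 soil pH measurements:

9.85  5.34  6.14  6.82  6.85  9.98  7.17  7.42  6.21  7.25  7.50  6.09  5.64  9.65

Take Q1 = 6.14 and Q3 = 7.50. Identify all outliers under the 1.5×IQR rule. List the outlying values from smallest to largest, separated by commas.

9.65, 9.85, 9.98

IQR = Q3 − Q1 = 7.50 − 6.14 = 1.36.
Lower fence = Q1 − 1.5·IQR = 6.14 − 2.04 = 4.10.
Upper fence = Q3 + 1.5·IQR = 7.50 + 2.04 = 9.54.
9.65 > 9.54 → outlier.
9.85 > 9.54 → outlier.
9.98 > 9.54 → outlier.
All remaining values lie within [4.10, 9.54].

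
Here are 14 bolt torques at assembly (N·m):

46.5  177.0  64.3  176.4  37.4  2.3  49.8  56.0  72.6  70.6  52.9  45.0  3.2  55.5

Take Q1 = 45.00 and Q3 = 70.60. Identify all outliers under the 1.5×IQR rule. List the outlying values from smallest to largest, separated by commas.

IQR = Q3 − Q1 = 70.60 − 45.00 = 25.60.
Lower fence = Q1 − 1.5·IQR = 45.00 − 38.40 = 6.60.
Upper fence = Q3 + 1.5·IQR = 70.60 + 38.40 = 109.00.
2.3 < 6.60 → outlier.
3.2 < 6.60 → outlier.
176.4 > 109.00 → outlier.
177.0 > 109.00 → outlier.
All remaining values lie within [6.60, 109.00].

2.3, 3.2, 176.4, 177.0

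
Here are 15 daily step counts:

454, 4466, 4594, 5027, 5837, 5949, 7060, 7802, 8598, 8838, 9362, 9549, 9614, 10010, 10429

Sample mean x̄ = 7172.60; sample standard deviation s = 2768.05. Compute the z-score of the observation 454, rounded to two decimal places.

-2.43

z = (454 − 7172.60) / 2768.05 = -2.43.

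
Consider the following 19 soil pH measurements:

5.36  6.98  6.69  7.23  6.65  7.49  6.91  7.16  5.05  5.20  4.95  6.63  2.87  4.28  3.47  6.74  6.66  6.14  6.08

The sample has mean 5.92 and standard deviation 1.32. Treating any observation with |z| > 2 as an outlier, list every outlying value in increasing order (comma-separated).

Cutoffs at x̄ ± 2s: 5.92 ± 2·1.32 = [3.28, 8.56].
2.87: z = -2.31, |z| > 2 → outlier.
Every other value lies within [3.28, 8.56].

2.87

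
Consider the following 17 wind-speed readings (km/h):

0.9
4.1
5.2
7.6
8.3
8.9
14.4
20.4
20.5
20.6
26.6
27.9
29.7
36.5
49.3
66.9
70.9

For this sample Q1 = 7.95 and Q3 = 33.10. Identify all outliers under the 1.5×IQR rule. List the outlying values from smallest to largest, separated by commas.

70.9

IQR = Q3 − Q1 = 33.10 − 7.95 = 25.15.
Lower fence = Q1 − 1.5·IQR = 7.95 − 37.725 = -29.775.
Upper fence = Q3 + 1.5·IQR = 33.10 + 37.725 = 70.825.
70.9 > 70.825 → outlier.
All remaining values lie within [-29.775, 70.825].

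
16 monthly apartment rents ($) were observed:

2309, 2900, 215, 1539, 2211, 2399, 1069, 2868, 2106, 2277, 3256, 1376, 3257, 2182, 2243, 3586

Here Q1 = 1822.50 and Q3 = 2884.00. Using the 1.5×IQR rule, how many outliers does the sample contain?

IQR = 1061.50; fences at 1822.50 − 1592.25 = 230.25 and 2884.00 + 1592.25 = 4476.25.
Outside the cutoffs: 215.

1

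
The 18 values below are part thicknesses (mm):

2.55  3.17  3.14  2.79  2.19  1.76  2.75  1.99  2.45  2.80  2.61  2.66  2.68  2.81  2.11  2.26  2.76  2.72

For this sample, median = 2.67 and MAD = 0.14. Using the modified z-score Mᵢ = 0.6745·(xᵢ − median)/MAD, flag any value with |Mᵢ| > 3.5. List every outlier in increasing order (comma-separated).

|Mᵢ| > 3.5 ⇔ |xᵢ − 2.67| > 3.5·0.14/0.6745 = 0.73.
So outliers lie outside [1.94, 3.40].
1.76: M = -4.38 → outlier.

1.76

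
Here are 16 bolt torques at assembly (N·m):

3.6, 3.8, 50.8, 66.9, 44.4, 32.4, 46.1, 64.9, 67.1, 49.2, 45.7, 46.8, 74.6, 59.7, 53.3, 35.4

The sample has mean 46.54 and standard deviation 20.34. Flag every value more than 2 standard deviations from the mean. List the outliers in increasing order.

Cutoffs at x̄ ± 2s: 46.54 ± 2·20.34 = [5.86, 87.22].
3.6: z = -2.11, |z| > 2 → outlier.
3.8: z = -2.10, |z| > 2 → outlier.
Every other value lies within [5.86, 87.22].

3.6, 3.8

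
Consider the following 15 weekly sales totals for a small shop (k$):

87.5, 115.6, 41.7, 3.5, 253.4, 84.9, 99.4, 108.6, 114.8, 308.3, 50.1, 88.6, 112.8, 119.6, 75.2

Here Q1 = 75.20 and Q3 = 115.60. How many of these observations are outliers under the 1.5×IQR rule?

3

IQR = 40.40; fences at 75.20 − 60.60 = 14.60 and 115.60 + 60.60 = 176.20.
Outside the cutoffs: 3.5, 253.4, 308.3.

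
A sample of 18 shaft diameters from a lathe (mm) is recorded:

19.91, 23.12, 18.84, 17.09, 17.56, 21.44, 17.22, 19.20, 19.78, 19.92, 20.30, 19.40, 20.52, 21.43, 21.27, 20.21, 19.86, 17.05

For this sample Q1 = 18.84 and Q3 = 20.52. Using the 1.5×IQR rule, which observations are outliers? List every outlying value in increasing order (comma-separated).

23.12

IQR = Q3 − Q1 = 20.52 − 18.84 = 1.68.
Lower fence = Q1 − 1.5·IQR = 18.84 − 2.52 = 16.32.
Upper fence = Q3 + 1.5·IQR = 20.52 + 2.52 = 23.04.
23.12 > 23.04 → outlier.
All remaining values lie within [16.32, 23.04].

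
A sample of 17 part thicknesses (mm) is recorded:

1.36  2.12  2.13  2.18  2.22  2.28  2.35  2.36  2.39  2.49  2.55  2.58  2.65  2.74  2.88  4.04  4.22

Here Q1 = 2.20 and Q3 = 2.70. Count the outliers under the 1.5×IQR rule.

IQR = 0.50; fences at 2.20 − 0.75 = 1.45 and 2.70 + 0.75 = 3.45.
Outside the cutoffs: 1.36, 4.04, 4.22.

3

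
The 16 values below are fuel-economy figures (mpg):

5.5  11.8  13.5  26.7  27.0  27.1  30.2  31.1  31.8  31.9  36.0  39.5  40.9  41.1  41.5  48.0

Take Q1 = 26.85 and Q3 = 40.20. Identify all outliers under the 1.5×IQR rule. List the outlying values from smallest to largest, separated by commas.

IQR = Q3 − Q1 = 40.20 − 26.85 = 13.35.
Lower fence = Q1 − 1.5·IQR = 26.85 − 20.025 = 6.825.
Upper fence = Q3 + 1.5·IQR = 40.20 + 20.025 = 60.225.
5.5 < 6.825 → outlier.
All remaining values lie within [6.825, 60.225].

5.5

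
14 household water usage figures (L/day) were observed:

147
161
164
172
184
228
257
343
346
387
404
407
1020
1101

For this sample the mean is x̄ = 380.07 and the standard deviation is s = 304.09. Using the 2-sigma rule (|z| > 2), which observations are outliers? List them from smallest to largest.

1020, 1101

Cutoffs at x̄ ± 2s: 380.07 ± 2·304.09 = [-228.11, 988.25].
1020: z = 2.10, |z| > 2 → outlier.
1101: z = 2.37, |z| > 2 → outlier.
Every other value lies within [-228.11, 988.25].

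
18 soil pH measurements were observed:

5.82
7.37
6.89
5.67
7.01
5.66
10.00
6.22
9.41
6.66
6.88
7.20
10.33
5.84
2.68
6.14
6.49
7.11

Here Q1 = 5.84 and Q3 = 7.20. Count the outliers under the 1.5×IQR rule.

IQR = 1.36; fences at 5.84 − 2.04 = 3.80 and 7.20 + 2.04 = 9.24.
Outside the cutoffs: 2.68, 9.41, 10.00, 10.33.

4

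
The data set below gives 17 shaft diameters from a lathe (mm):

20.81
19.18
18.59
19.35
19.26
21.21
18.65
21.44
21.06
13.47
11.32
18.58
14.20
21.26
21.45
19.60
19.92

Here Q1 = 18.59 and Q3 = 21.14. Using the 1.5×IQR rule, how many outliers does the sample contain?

3

IQR = 2.55; fences at 18.59 − 3.825 = 14.765 and 21.14 + 3.825 = 24.965.
Outside the cutoffs: 11.32, 13.47, 14.20.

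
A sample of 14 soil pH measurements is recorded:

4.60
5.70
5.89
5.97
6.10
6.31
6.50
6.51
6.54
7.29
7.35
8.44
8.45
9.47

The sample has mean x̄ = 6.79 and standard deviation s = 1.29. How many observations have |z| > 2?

1

Cutoffs: x̄ ± 2s = [4.21, 9.37].
Outside the cutoffs: 9.47.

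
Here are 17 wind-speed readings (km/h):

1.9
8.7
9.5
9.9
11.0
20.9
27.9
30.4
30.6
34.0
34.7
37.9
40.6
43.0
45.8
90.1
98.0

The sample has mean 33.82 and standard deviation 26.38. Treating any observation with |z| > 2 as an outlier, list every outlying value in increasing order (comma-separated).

Cutoffs at x̄ ± 2s: 33.82 ± 2·26.38 = [-18.94, 86.58].
90.1: z = 2.13, |z| > 2 → outlier.
98.0: z = 2.43, |z| > 2 → outlier.
Every other value lies within [-18.94, 86.58].

90.1, 98.0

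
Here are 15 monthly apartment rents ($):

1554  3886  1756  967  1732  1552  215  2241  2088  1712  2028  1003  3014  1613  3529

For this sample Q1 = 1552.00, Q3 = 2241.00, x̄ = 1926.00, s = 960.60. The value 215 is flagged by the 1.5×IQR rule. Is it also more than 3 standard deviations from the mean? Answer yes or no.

no

z = (215 − 1926.00) / 960.60 = -1.78.
|z| = 1.78 ≤ 3.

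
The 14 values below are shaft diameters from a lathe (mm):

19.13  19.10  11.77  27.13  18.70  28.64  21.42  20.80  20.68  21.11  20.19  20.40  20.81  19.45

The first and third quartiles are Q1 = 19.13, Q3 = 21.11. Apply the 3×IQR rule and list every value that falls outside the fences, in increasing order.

IQR = Q3 − Q1 = 21.11 − 19.13 = 1.98.
Lower fence = Q1 − 3·IQR = 19.13 − 5.94 = 13.19.
Upper fence = Q3 + 3·IQR = 21.11 + 5.94 = 27.05.
11.77 < 13.19 → outlier.
27.13 > 27.05 → outlier.
28.64 > 27.05 → outlier.
All remaining values lie within [13.19, 27.05].

11.77, 27.13, 28.64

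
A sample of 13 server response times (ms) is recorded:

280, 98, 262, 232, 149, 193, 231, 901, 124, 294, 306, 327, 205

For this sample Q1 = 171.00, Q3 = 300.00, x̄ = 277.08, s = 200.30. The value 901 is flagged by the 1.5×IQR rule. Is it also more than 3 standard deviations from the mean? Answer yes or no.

yes

z = (901 − 277.08) / 200.30 = 3.11.
|z| = 3.11 > 3.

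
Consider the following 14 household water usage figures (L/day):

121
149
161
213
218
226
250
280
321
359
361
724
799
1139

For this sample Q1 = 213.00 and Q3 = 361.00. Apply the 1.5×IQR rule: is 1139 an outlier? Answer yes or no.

yes

IQR = Q3 − Q1 = 361.00 − 213.00 = 148.00.
Lower fence = Q1 − 1.5·IQR = 213.00 − 222.00 = -9.00.
Upper fence = Q3 + 1.5·IQR = 361.00 + 222.00 = 583.00.
1139 lies above the upper fence.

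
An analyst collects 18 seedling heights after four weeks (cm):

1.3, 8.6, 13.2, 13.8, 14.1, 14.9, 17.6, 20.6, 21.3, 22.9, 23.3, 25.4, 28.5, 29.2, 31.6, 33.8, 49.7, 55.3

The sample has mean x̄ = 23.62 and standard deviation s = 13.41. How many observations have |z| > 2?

1

Cutoffs: x̄ ± 2s = [-3.20, 50.44].
Outside the cutoffs: 55.3.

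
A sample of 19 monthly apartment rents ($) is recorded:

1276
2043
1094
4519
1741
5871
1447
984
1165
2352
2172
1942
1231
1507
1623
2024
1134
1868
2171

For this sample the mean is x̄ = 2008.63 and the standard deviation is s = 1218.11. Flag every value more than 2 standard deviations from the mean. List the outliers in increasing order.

Cutoffs at x̄ ± 2s: 2008.63 ± 2·1218.11 = [-427.59, 4444.85].
4519: z = 2.06, |z| > 2 → outlier.
5871: z = 3.17, |z| > 2 → outlier.
Every other value lies within [-427.59, 4444.85].

4519, 5871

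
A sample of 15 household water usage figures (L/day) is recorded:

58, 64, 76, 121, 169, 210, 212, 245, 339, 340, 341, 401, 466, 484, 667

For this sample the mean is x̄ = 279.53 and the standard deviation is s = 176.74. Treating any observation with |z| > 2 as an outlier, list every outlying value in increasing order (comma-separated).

Cutoffs at x̄ ± 2s: 279.53 ± 2·176.74 = [-73.95, 633.01].
667: z = 2.19, |z| > 2 → outlier.
Every other value lies within [-73.95, 633.01].

667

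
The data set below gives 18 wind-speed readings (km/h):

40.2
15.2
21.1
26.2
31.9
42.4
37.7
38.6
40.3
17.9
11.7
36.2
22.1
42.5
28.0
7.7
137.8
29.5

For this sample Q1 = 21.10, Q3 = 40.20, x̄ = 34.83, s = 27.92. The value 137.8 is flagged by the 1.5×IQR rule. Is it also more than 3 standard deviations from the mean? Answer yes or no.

z = (137.8 − 34.83) / 27.92 = 3.69.
|z| = 3.69 > 3.

yes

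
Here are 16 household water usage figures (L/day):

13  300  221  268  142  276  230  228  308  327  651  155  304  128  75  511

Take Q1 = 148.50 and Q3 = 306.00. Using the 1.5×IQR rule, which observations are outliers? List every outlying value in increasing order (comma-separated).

IQR = Q3 − Q1 = 306.00 − 148.50 = 157.50.
Lower fence = Q1 − 1.5·IQR = 148.50 − 236.25 = -87.75.
Upper fence = Q3 + 1.5·IQR = 306.00 + 236.25 = 542.25.
651 > 542.25 → outlier.
All remaining values lie within [-87.75, 542.25].

651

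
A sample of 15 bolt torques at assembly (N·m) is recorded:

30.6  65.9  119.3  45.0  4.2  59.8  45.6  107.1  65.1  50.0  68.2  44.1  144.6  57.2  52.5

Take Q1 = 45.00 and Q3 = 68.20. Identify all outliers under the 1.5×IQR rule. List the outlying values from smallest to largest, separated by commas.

IQR = Q3 − Q1 = 68.20 − 45.00 = 23.20.
Lower fence = Q1 − 1.5·IQR = 45.00 − 34.80 = 10.20.
Upper fence = Q3 + 1.5·IQR = 68.20 + 34.80 = 103.00.
4.2 < 10.20 → outlier.
107.1 > 103.00 → outlier.
119.3 > 103.00 → outlier.
144.6 > 103.00 → outlier.
All remaining values lie within [10.20, 103.00].

4.2, 107.1, 119.3, 144.6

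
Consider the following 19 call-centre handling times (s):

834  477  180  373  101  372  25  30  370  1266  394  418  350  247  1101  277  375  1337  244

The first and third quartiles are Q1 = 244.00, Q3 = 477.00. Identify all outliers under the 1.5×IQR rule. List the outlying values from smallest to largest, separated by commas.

IQR = Q3 − Q1 = 477.00 − 244.00 = 233.00.
Lower fence = Q1 − 1.5·IQR = 244.00 − 349.50 = -105.50.
Upper fence = Q3 + 1.5·IQR = 477.00 + 349.50 = 826.50.
834 > 826.50 → outlier.
1101 > 826.50 → outlier.
1266 > 826.50 → outlier.
1337 > 826.50 → outlier.
All remaining values lie within [-105.50, 826.50].

834, 1101, 1266, 1337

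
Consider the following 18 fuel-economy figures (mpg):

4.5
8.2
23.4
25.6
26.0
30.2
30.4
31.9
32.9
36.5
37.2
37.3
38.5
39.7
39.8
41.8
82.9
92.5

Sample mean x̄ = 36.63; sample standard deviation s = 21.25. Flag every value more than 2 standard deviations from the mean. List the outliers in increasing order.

82.9, 92.5

Cutoffs at x̄ ± 2s: 36.63 ± 2·21.25 = [-5.87, 79.13].
82.9: z = 2.18, |z| > 2 → outlier.
92.5: z = 2.63, |z| > 2 → outlier.
Every other value lies within [-5.87, 79.13].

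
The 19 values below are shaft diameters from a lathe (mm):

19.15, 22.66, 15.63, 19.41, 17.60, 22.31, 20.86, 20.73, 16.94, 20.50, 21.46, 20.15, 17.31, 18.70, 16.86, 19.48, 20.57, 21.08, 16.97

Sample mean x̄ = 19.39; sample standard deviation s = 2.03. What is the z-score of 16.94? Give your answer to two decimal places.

-1.21

z = (16.94 − 19.39) / 2.03 = -1.21.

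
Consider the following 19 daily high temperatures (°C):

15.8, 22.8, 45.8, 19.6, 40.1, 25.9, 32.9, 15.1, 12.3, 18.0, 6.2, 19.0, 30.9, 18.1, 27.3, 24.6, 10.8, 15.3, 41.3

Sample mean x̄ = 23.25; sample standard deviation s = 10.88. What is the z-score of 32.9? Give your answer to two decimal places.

z = (32.9 − 23.25) / 10.88 = 0.89.

0.89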